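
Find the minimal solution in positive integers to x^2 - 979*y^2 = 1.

First expand sqrt(979) as a continued fraction. With x_i = (sqrt(979) + m_i)/d_i and (m_0, d_0) = (0, 1): a_0 = floor(sqrt(979)) = 31, since 31^2 = 961 <= 979 < 1024 = 32^2.
Iterate m_{i+1} = d_i*a_i - m_i, d_{i+1} = (979 - m_{i+1}^2)/d_i, a_{i+1} = floor((a_0 + m_{i+1})/d_{i+1}):
  m_1 = 1*31 - 0 = 31, d_1 = (979 - 31^2)/1 = 18/1 = 18, a_1 = floor((31 + 31)/18) = 3.
  m_2 = 18*3 - 31 = 23, d_2 = (979 - 23^2)/18 = 450/18 = 25, a_2 = floor((31 + 23)/25) = 2.
  m_3 = 25*2 - 23 = 27, d_3 = (979 - 27^2)/25 = 250/25 = 10, a_3 = floor((31 + 27)/10) = 5.
  m_4 = 10*5 - 27 = 23, d_4 = (979 - 23^2)/10 = 450/10 = 45, a_4 = floor((31 + 23)/45) = 1.
  m_5 = 45*1 - 23 = 22, d_5 = (979 - 22^2)/45 = 495/45 = 11, a_5 = floor((31 + 22)/11) = 4.
  m_6 = 11*4 - 22 = 22, d_6 = (979 - 22^2)/11 = 495/11 = 45, a_6 = floor((31 + 22)/45) = 1.
  m_7 = 45*1 - 22 = 23, d_7 = (979 - 23^2)/45 = 450/45 = 10, a_7 = floor((31 + 23)/10) = 5.
  m_8 = 10*5 - 23 = 27, d_8 = (979 - 27^2)/10 = 250/10 = 25, a_8 = floor((31 + 27)/25) = 2.
  m_9 = 25*2 - 27 = 23, d_9 = (979 - 23^2)/25 = 450/25 = 18, a_9 = floor((31 + 23)/18) = 3.
  m_10 = 18*3 - 23 = 31, d_10 = (979 - 31^2)/18 = 18/18 = 1, a_10 = floor((31 + 31)/1) = 62.
  m_11 = 1*62 - 31 = 31, d_11 = (979 - 31^2)/1 = 18/1 = 18: (m_11, d_11) = (m_1, d_1) = (31, 18), so from here the quotients repeat a_1, ..., a_10; the period length is 10.
So sqrt(979) = [31; (3, 2, 5, 1, 4, 1, 5, 2, 3, 62)] with period length k = 10.
k is even, so the fundamental solution of x^2 - 979y^2 = 1 is (p_{k-1}, q_{k-1}) = (p_9, q_9); compute convergents through index 9.
Convergents (p_i = a_i*p_{i-1} + p_{i-2}, q_i = a_i*q_{i-1} + q_{i-2} with p_{-2}=0, p_{-1}=1, q_{-2}=1, q_{-1}=0):
  i=0: a_0=31, p_0 = 31*1 + 0 = 31, q_0 = 31*0 + 1 = 1.
  i=1: a_1=3, p_1 = 3*31 + 1 = 94, q_1 = 3*1 + 0 = 3.
  i=2: a_2=2, p_2 = 2*94 + 31 = 219, q_2 = 2*3 + 1 = 7.
  i=3: a_3=5, p_3 = 5*219 + 94 = 1189, q_3 = 5*7 + 3 = 38.
  i=4: a_4=1, p_4 = 1*1189 + 219 = 1408, q_4 = 1*38 + 7 = 45.
  i=5: a_5=4, p_5 = 4*1408 + 1189 = 6821, q_5 = 4*45 + 38 = 218.
  i=6: a_6=1, p_6 = 1*6821 + 1408 = 8229, q_6 = 1*218 + 45 = 263.
  i=7: a_7=5, p_7 = 5*8229 + 6821 = 47966, q_7 = 5*263 + 218 = 1533.
  i=8: a_8=2, p_8 = 2*47966 + 8229 = 104161, q_8 = 2*1533 + 263 = 3329.
  i=9: a_9=3, p_9 = 3*104161 + 47966 = 360449, q_9 = 3*3329 + 1533 = 11520.
Check: 360449^2 - 979*11520^2 = 129923481601 - 129923481600 = 1, so (x, y) = (360449, 11520) solves the equation, and by the theorem it is the least positive solution.

(x, y) = (360449, 11520)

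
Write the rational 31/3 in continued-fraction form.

Run the Euclidean algorithm on 31 and 3; the successive quotients are the partial quotients a_0, a_1, ... (each step inverts the fractional part left over by the previous one):
  31 = 10*3 + 1, so a_0 = 10.
  3 = 3*1 + 0, so a_1 = 3.
The remainder reaches 0 after 2 divisions, so the expansion has 2 partial quotients, read off in order.

[10; 3]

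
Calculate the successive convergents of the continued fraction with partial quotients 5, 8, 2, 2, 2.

Using the convergent recurrence p_i = a_i*p_{i-1} + p_{i-2}, q_i = a_i*q_{i-1} + q_{i-2} with p_{-2}=0, p_{-1}=1, q_{-2}=1, q_{-1}=0:
  i=0: a_0=5, p_0 = 5*1 + 0 = 5, q_0 = 5*0 + 1 = 1.
  i=1: a_1=8, p_1 = 8*5 + 1 = 41, q_1 = 8*1 + 0 = 8.
  i=2: a_2=2, p_2 = 2*41 + 5 = 87, q_2 = 2*8 + 1 = 17.
  i=3: a_3=2, p_3 = 2*87 + 41 = 215, q_3 = 2*17 + 8 = 42.
  i=4: a_4=2, p_4 = 2*215 + 87 = 517, q_4 = 2*42 + 17 = 101.

5/1, 41/8, 87/17, 215/42, 517/101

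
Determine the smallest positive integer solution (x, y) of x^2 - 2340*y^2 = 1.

First expand sqrt(2340) as a continued fraction. With x_i = (sqrt(2340) + m_i)/d_i and (m_0, d_0) = (0, 1): a_0 = floor(sqrt(2340)) = 48, since 48^2 = 2304 <= 2340 < 2401 = 49^2.
Iterate m_{i+1} = d_i*a_i - m_i, d_{i+1} = (2340 - m_{i+1}^2)/d_i, a_{i+1} = floor((a_0 + m_{i+1})/d_{i+1}):
  m_1 = 1*48 - 0 = 48, d_1 = (2340 - 48^2)/1 = 36/1 = 36, a_1 = floor((48 + 48)/36) = 2.
  m_2 = 36*2 - 48 = 24, d_2 = (2340 - 24^2)/36 = 1764/36 = 49, a_2 = floor((48 + 24)/49) = 1.
  m_3 = 49*1 - 24 = 25, d_3 = (2340 - 25^2)/49 = 1715/49 = 35, a_3 = floor((48 + 25)/35) = 2.
  m_4 = 35*2 - 25 = 45, d_4 = (2340 - 45^2)/35 = 315/35 = 9, a_4 = floor((48 + 45)/9) = 10.
  m_5 = 9*10 - 45 = 45, d_5 = (2340 - 45^2)/9 = 315/9 = 35, a_5 = floor((48 + 45)/35) = 2.
  m_6 = 35*2 - 45 = 25, d_6 = (2340 - 25^2)/35 = 1715/35 = 49, a_6 = floor((48 + 25)/49) = 1.
  m_7 = 49*1 - 25 = 24, d_7 = (2340 - 24^2)/49 = 1764/49 = 36, a_7 = floor((48 + 24)/36) = 2.
  m_8 = 36*2 - 24 = 48, d_8 = (2340 - 48^2)/36 = 36/36 = 1, a_8 = floor((48 + 48)/1) = 96.
  m_9 = 1*96 - 48 = 48, d_9 = (2340 - 48^2)/1 = 36/1 = 36: (m_9, d_9) = (m_1, d_1) = (48, 36), so from here the quotients repeat a_1, ..., a_8; the period length is 8.
So sqrt(2340) = [48; (2, 1, 2, 10, 2, 1, 2, 96)] with period length k = 8.
k is even, so the fundamental solution of x^2 - 2340y^2 = 1 is (p_{k-1}, q_{k-1}) = (p_7, q_7); compute convergents through index 7.
Convergents (p_i = a_i*p_{i-1} + p_{i-2}, q_i = a_i*q_{i-1} + q_{i-2} with p_{-2}=0, p_{-1}=1, q_{-2}=1, q_{-1}=0):
  i=0: a_0=48, p_0 = 48*1 + 0 = 48, q_0 = 48*0 + 1 = 1.
  i=1: a_1=2, p_1 = 2*48 + 1 = 97, q_1 = 2*1 + 0 = 2.
  i=2: a_2=1, p_2 = 1*97 + 48 = 145, q_2 = 1*2 + 1 = 3.
  i=3: a_3=2, p_3 = 2*145 + 97 = 387, q_3 = 2*3 + 2 = 8.
  i=4: a_4=10, p_4 = 10*387 + 145 = 4015, q_4 = 10*8 + 3 = 83.
  i=5: a_5=2, p_5 = 2*4015 + 387 = 8417, q_5 = 2*83 + 8 = 174.
  i=6: a_6=1, p_6 = 1*8417 + 4015 = 12432, q_6 = 1*174 + 83 = 257.
  i=7: a_7=2, p_7 = 2*12432 + 8417 = 33281, q_7 = 2*257 + 174 = 688.
Check: 33281^2 - 2340*688^2 = 1107624961 - 1107624960 = 1, so (x, y) = (33281, 688) solves the equation, and by the theorem it is the least positive solution.

(x, y) = (33281, 688)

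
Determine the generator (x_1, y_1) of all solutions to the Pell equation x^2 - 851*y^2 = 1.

First expand sqrt(851) as a continued fraction. With x_i = (sqrt(851) + m_i)/d_i and (m_0, d_0) = (0, 1): a_0 = floor(sqrt(851)) = 29, since 29^2 = 841 <= 851 < 900 = 30^2.
Iterate m_{i+1} = d_i*a_i - m_i, d_{i+1} = (851 - m_{i+1}^2)/d_i, a_{i+1} = floor((a_0 + m_{i+1})/d_{i+1}):
  m_1 = 1*29 - 0 = 29, d_1 = (851 - 29^2)/1 = 10/1 = 10, a_1 = floor((29 + 29)/10) = 5.
  m_2 = 10*5 - 29 = 21, d_2 = (851 - 21^2)/10 = 410/10 = 41, a_2 = floor((29 + 21)/41) = 1.
  m_3 = 41*1 - 21 = 20, d_3 = (851 - 20^2)/41 = 451/41 = 11, a_3 = floor((29 + 20)/11) = 4.
  m_4 = 11*4 - 20 = 24, d_4 = (851 - 24^2)/11 = 275/11 = 25, a_4 = floor((29 + 24)/25) = 2.
  m_5 = 25*2 - 24 = 26, d_5 = (851 - 26^2)/25 = 175/25 = 7, a_5 = floor((29 + 26)/7) = 7.
  m_6 = 7*7 - 26 = 23, d_6 = (851 - 23^2)/7 = 322/7 = 46, a_6 = floor((29 + 23)/46) = 1.
  m_7 = 46*1 - 23 = 23, d_7 = (851 - 23^2)/46 = 322/46 = 7, a_7 = floor((29 + 23)/7) = 7.
  m_8 = 7*7 - 23 = 26, d_8 = (851 - 26^2)/7 = 175/7 = 25, a_8 = floor((29 + 26)/25) = 2.
  m_9 = 25*2 - 26 = 24, d_9 = (851 - 24^2)/25 = 275/25 = 11, a_9 = floor((29 + 24)/11) = 4.
  m_10 = 11*4 - 24 = 20, d_10 = (851 - 20^2)/11 = 451/11 = 41, a_10 = floor((29 + 20)/41) = 1.
  m_11 = 41*1 - 20 = 21, d_11 = (851 - 21^2)/41 = 410/41 = 10, a_11 = floor((29 + 21)/10) = 5.
  m_12 = 10*5 - 21 = 29, d_12 = (851 - 29^2)/10 = 10/10 = 1, a_12 = floor((29 + 29)/1) = 58.
  m_13 = 1*58 - 29 = 29, d_13 = (851 - 29^2)/1 = 10/1 = 10: (m_13, d_13) = (m_1, d_1) = (29, 10), so from here the quotients repeat a_1, ..., a_12; the period length is 12.
So sqrt(851) = [29; (5, 1, 4, 2, 7, 1, 7, 2, 4, 1, 5, 58)] with period length k = 12.
k is even, so the fundamental solution of x^2 - 851y^2 = 1 is (p_{k-1}, q_{k-1}) = (p_11, q_11); compute convergents through index 11.
Convergents (p_i = a_i*p_{i-1} + p_{i-2}, q_i = a_i*q_{i-1} + q_{i-2} with p_{-2}=0, p_{-1}=1, q_{-2}=1, q_{-1}=0):
  i=0: a_0=29, p_0 = 29*1 + 0 = 29, q_0 = 29*0 + 1 = 1.
  i=1: a_1=5, p_1 = 5*29 + 1 = 146, q_1 = 5*1 + 0 = 5.
  i=2: a_2=1, p_2 = 1*146 + 29 = 175, q_2 = 1*5 + 1 = 6.
  i=3: a_3=4, p_3 = 4*175 + 146 = 846, q_3 = 4*6 + 5 = 29.
  i=4: a_4=2, p_4 = 2*846 + 175 = 1867, q_4 = 2*29 + 6 = 64.
  i=5: a_5=7, p_5 = 7*1867 + 846 = 13915, q_5 = 7*64 + 29 = 477.
  i=6: a_6=1, p_6 = 1*13915 + 1867 = 15782, q_6 = 1*477 + 64 = 541.
  i=7: a_7=7, p_7 = 7*15782 + 13915 = 124389, q_7 = 7*541 + 477 = 4264.
  i=8: a_8=2, p_8 = 2*124389 + 15782 = 264560, q_8 = 2*4264 + 541 = 9069.
  i=9: a_9=4, p_9 = 4*264560 + 124389 = 1182629, q_9 = 4*9069 + 4264 = 40540.
  i=10: a_10=1, p_10 = 1*1182629 + 264560 = 1447189, q_10 = 1*40540 + 9069 = 49609.
  i=11: a_11=5, p_11 = 5*1447189 + 1182629 = 8418574, q_11 = 5*49609 + 40540 = 288585.
Check: 8418574^2 - 851*288585^2 = 70872388193476 - 70872388193475 = 1, so (x, y) = (8418574, 288585) solves the equation, and by the theorem it is the least positive solution.

(x, y) = (8418574, 288585)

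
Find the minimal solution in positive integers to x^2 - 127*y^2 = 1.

First expand sqrt(127) as a continued fraction. With x_i = (sqrt(127) + m_i)/d_i and (m_0, d_0) = (0, 1): a_0 = floor(sqrt(127)) = 11, since 11^2 = 121 <= 127 < 144 = 12^2.
Iterate m_{i+1} = d_i*a_i - m_i, d_{i+1} = (127 - m_{i+1}^2)/d_i, a_{i+1} = floor((a_0 + m_{i+1})/d_{i+1}):
  m_1 = 1*11 - 0 = 11, d_1 = (127 - 11^2)/1 = 6/1 = 6, a_1 = floor((11 + 11)/6) = 3.
  m_2 = 6*3 - 11 = 7, d_2 = (127 - 7^2)/6 = 78/6 = 13, a_2 = floor((11 + 7)/13) = 1.
  m_3 = 13*1 - 7 = 6, d_3 = (127 - 6^2)/13 = 91/13 = 7, a_3 = floor((11 + 6)/7) = 2.
  m_4 = 7*2 - 6 = 8, d_4 = (127 - 8^2)/7 = 63/7 = 9, a_4 = floor((11 + 8)/9) = 2.
  m_5 = 9*2 - 8 = 10, d_5 = (127 - 10^2)/9 = 27/9 = 3, a_5 = floor((11 + 10)/3) = 7.
  m_6 = 3*7 - 10 = 11, d_6 = (127 - 11^2)/3 = 6/3 = 2, a_6 = floor((11 + 11)/2) = 11.
  m_7 = 2*11 - 11 = 11, d_7 = (127 - 11^2)/2 = 6/2 = 3, a_7 = floor((11 + 11)/3) = 7.
  m_8 = 3*7 - 11 = 10, d_8 = (127 - 10^2)/3 = 27/3 = 9, a_8 = floor((11 + 10)/9) = 2.
  m_9 = 9*2 - 10 = 8, d_9 = (127 - 8^2)/9 = 63/9 = 7, a_9 = floor((11 + 8)/7) = 2.
  m_10 = 7*2 - 8 = 6, d_10 = (127 - 6^2)/7 = 91/7 = 13, a_10 = floor((11 + 6)/13) = 1.
  m_11 = 13*1 - 6 = 7, d_11 = (127 - 7^2)/13 = 78/13 = 6, a_11 = floor((11 + 7)/6) = 3.
  m_12 = 6*3 - 7 = 11, d_12 = (127 - 11^2)/6 = 6/6 = 1, a_12 = floor((11 + 11)/1) = 22.
  m_13 = 1*22 - 11 = 11, d_13 = (127 - 11^2)/1 = 6/1 = 6: (m_13, d_13) = (m_1, d_1) = (11, 6), so from here the quotients repeat a_1, ..., a_12; the period length is 12.
So sqrt(127) = [11; (3, 1, 2, 2, 7, 11, 7, 2, 2, 1, 3, 22)] with period length k = 12.
k is even, so the fundamental solution of x^2 - 127y^2 = 1 is (p_{k-1}, q_{k-1}) = (p_11, q_11); compute convergents through index 11.
Convergents (p_i = a_i*p_{i-1} + p_{i-2}, q_i = a_i*q_{i-1} + q_{i-2} with p_{-2}=0, p_{-1}=1, q_{-2}=1, q_{-1}=0):
  i=0: a_0=11, p_0 = 11*1 + 0 = 11, q_0 = 11*0 + 1 = 1.
  i=1: a_1=3, p_1 = 3*11 + 1 = 34, q_1 = 3*1 + 0 = 3.
  i=2: a_2=1, p_2 = 1*34 + 11 = 45, q_2 = 1*3 + 1 = 4.
  i=3: a_3=2, p_3 = 2*45 + 34 = 124, q_3 = 2*4 + 3 = 11.
  i=4: a_4=2, p_4 = 2*124 + 45 = 293, q_4 = 2*11 + 4 = 26.
  i=5: a_5=7, p_5 = 7*293 + 124 = 2175, q_5 = 7*26 + 11 = 193.
  i=6: a_6=11, p_6 = 11*2175 + 293 = 24218, q_6 = 11*193 + 26 = 2149.
  i=7: a_7=7, p_7 = 7*24218 + 2175 = 171701, q_7 = 7*2149 + 193 = 15236.
  i=8: a_8=2, p_8 = 2*171701 + 24218 = 367620, q_8 = 2*15236 + 2149 = 32621.
  i=9: a_9=2, p_9 = 2*367620 + 171701 = 906941, q_9 = 2*32621 + 15236 = 80478.
  i=10: a_10=1, p_10 = 1*906941 + 367620 = 1274561, q_10 = 1*80478 + 32621 = 113099.
  i=11: a_11=3, p_11 = 3*1274561 + 906941 = 4730624, q_11 = 3*113099 + 80478 = 419775.
Check: 4730624^2 - 127*419775^2 = 22378803429376 - 22378803429375 = 1, so (x, y) = (4730624, 419775) solves the equation, and by the theorem it is the least positive solution.

(x, y) = (4730624, 419775)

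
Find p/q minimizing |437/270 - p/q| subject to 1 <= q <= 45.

34/21

Expand x = 437/270 as a continued fraction with the Euclidean algorithm:
  437 = 1*270 + 167, so a_0 = 1.
  270 = 1*167 + 103, so a_1 = 1.
  167 = 1*103 + 64, so a_2 = 1.
  103 = 1*64 + 39, so a_3 = 1.
  64 = 1*39 + 25, so a_4 = 1.
  39 = 1*25 + 14, so a_5 = 1.
  25 = 1*14 + 11, so a_6 = 1.
  14 = 1*11 + 3, so a_7 = 1.
  11 = 3*3 + 2, so a_8 = 3.
  3 = 1*2 + 1, so a_9 = 1.
  2 = 2*1 + 0, so a_10 = 2.
so x = [1; 1, 1, 1, 1, 1, 1, 1, 3, 1, 2].
Convergents (p_i = a_i*p_{i-1} + p_{i-2}, q_i = a_i*q_{i-1} + q_{i-2} with p_{-2}=0, p_{-1}=1, q_{-2}=1, q_{-1}=0), until the denominator exceeds 45:
  i=0: a_0=1, p_0 = 1*1 + 0 = 1, q_0 = 1*0 + 1 = 1.
  i=1: a_1=1, p_1 = 1*1 + 1 = 2, q_1 = 1*1 + 0 = 1.
  i=2: a_2=1, p_2 = 1*2 + 1 = 3, q_2 = 1*1 + 1 = 2.
  i=3: a_3=1, p_3 = 1*3 + 2 = 5, q_3 = 1*2 + 1 = 3.
  i=4: a_4=1, p_4 = 1*5 + 3 = 8, q_4 = 1*3 + 2 = 5.
  i=5: a_5=1, p_5 = 1*8 + 5 = 13, q_5 = 1*5 + 3 = 8.
  i=6: a_6=1, p_6 = 1*13 + 8 = 21, q_6 = 1*8 + 5 = 13.
  i=7: a_7=1, p_7 = 1*21 + 13 = 34, q_7 = 1*13 + 8 = 21.
  i=8: a_8=3, p_8 = 3*34 + 21 = 123, q_8 = 3*21 + 13 = 76.
q_8 = 76 > 45, so the last convergent with denominator <= 45 is p_7/q_7 = 34/21.
The closest fraction with denominator <= 45 is either p_7/q_7 or the intermediate fraction (k*p_7 + p_6)/(k*q_7 + q_6) with the largest k >= 1 whose denominator stays <= 45; these approach x as k grows, and every other convergent or intermediate fraction in range is farther away.
Largest k: floor((45 - q_6)/q_7) = floor((45 - 13)/21) = 1.
That gives (1*34 + 21)/(1*21 + 13) = 55/34.
Compare the errors: |x - 34/21| = |437*21 - 34*270|/(270*21) = 3/5670, and |x - 55/34| = |437*34 - 55*270|/(270*34) = 8/9180.
Cross-multiplying, 3*9180 = 27540 < 45360 = 8*5670, so 3/5670 is smaller: the convergent 34/21 is closer to x than 55/34.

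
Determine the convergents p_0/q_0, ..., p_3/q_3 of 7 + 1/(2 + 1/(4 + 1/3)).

7/1, 15/2, 67/9, 216/29

Using the convergent recurrence p_i = a_i*p_{i-1} + p_{i-2}, q_i = a_i*q_{i-1} + q_{i-2} with p_{-2}=0, p_{-1}=1, q_{-2}=1, q_{-1}=0:
  i=0: a_0=7, p_0 = 7*1 + 0 = 7, q_0 = 7*0 + 1 = 1.
  i=1: a_1=2, p_1 = 2*7 + 1 = 15, q_1 = 2*1 + 0 = 2.
  i=2: a_2=4, p_2 = 4*15 + 7 = 67, q_2 = 4*2 + 1 = 9.
  i=3: a_3=3, p_3 = 3*67 + 15 = 216, q_3 = 3*9 + 2 = 29.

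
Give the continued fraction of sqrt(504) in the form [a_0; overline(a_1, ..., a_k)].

Write x_i = (sqrt(504) + m_i)/d_i with (m_0, d_0) = (0, 1). a_0 = floor(sqrt(504)) = 22, since 22^2 = 484 <= 504 < 529 = 23^2.
Iterate m_{i+1} = d_i*a_i - m_i, d_{i+1} = (504 - m_{i+1}^2)/d_i, a_{i+1} = floor((a_0 + m_{i+1})/d_{i+1}):
  m_1 = 1*22 - 0 = 22, d_1 = (504 - 22^2)/1 = 20/1 = 20, a_1 = floor((22 + 22)/20) = 2.
  m_2 = 20*2 - 22 = 18, d_2 = (504 - 18^2)/20 = 180/20 = 9, a_2 = floor((22 + 18)/9) = 4.
  m_3 = 9*4 - 18 = 18, d_3 = (504 - 18^2)/9 = 180/9 = 20, a_3 = floor((22 + 18)/20) = 2.
  m_4 = 20*2 - 18 = 22, d_4 = (504 - 22^2)/20 = 20/20 = 1, a_4 = floor((22 + 22)/1) = 44.
  m_5 = 1*44 - 22 = 22, d_5 = (504 - 22^2)/1 = 20/1 = 20: (m_5, d_5) = (m_1, d_1) = (22, 20), so from here the quotients repeat a_1, ..., a_4; the period length is 4.
Hence the expansion of sqrt(504) is a_0 = 22 followed by the repeating block 2, 4, 2, 44 (period 4).

[22; overline(2, 4, 2, 44)]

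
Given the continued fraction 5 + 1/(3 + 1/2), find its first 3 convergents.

5/1, 16/3, 37/7

Using the convergent recurrence p_i = a_i*p_{i-1} + p_{i-2}, q_i = a_i*q_{i-1} + q_{i-2} with p_{-2}=0, p_{-1}=1, q_{-2}=1, q_{-1}=0:
  i=0: a_0=5, p_0 = 5*1 + 0 = 5, q_0 = 5*0 + 1 = 1.
  i=1: a_1=3, p_1 = 3*5 + 1 = 16, q_1 = 3*1 + 0 = 3.
  i=2: a_2=2, p_2 = 2*16 + 5 = 37, q_2 = 2*3 + 1 = 7.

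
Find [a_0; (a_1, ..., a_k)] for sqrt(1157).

Write x_i = (sqrt(1157) + m_i)/d_i with (m_0, d_0) = (0, 1). a_0 = floor(sqrt(1157)) = 34, since 34^2 = 1156 <= 1157 < 1225 = 35^2.
Iterate m_{i+1} = d_i*a_i - m_i, d_{i+1} = (1157 - m_{i+1}^2)/d_i, a_{i+1} = floor((a_0 + m_{i+1})/d_{i+1}):
  m_1 = 1*34 - 0 = 34, d_1 = (1157 - 34^2)/1 = 1/1 = 1, a_1 = floor((34 + 34)/1) = 68.
  m_2 = 1*68 - 34 = 34, d_2 = (1157 - 34^2)/1 = 1/1 = 1: (m_2, d_2) = (m_1, d_1) = (34, 1), so from here the quotient a_1 repeats; the period length is 1.
Hence the expansion of sqrt(1157) is a_0 = 34 followed by the repeating block 68 (period 1).

[34; (68)]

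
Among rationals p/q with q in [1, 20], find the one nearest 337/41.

74/9

Expand x = 337/41 as a continued fraction with the Euclidean algorithm:
  337 = 8*41 + 9, so a_0 = 8.
  41 = 4*9 + 5, so a_1 = 4.
  9 = 1*5 + 4, so a_2 = 1.
  5 = 1*4 + 1, so a_3 = 1.
  4 = 4*1 + 0, so a_4 = 4.
so x = [8; 4, 1, 1, 4].
Convergents (p_i = a_i*p_{i-1} + p_{i-2}, q_i = a_i*q_{i-1} + q_{i-2} with p_{-2}=0, p_{-1}=1, q_{-2}=1, q_{-1}=0), until the denominator exceeds 20:
  i=0: a_0=8, p_0 = 8*1 + 0 = 8, q_0 = 8*0 + 1 = 1.
  i=1: a_1=4, p_1 = 4*8 + 1 = 33, q_1 = 4*1 + 0 = 4.
  i=2: a_2=1, p_2 = 1*33 + 8 = 41, q_2 = 1*4 + 1 = 5.
  i=3: a_3=1, p_3 = 1*41 + 33 = 74, q_3 = 1*5 + 4 = 9.
  i=4: a_4=4, p_4 = 4*74 + 41 = 337, q_4 = 4*9 + 5 = 41.
q_4 = 41 > 20, so the last convergent with denominator <= 20 is p_3/q_3 = 74/9.
The closest fraction with denominator <= 20 is either p_3/q_3 or the intermediate fraction (k*p_3 + p_2)/(k*q_3 + q_2) with the largest k >= 1 whose denominator stays <= 20; these approach x as k grows, and every other convergent or intermediate fraction in range is farther away.
Largest k: floor((20 - q_2)/q_3) = floor((20 - 5)/9) = 1.
That gives (1*74 + 41)/(1*9 + 5) = 115/14.
Compare the errors: |x - 74/9| = |337*9 - 74*41|/(41*9) = 1/369, and |x - 115/14| = |337*14 - 115*41|/(41*14) = 3/574.
Cross-multiplying, 1*574 = 574 < 1107 = 3*369, so 1/369 is smaller: the convergent 74/9 is closer to x than 115/14.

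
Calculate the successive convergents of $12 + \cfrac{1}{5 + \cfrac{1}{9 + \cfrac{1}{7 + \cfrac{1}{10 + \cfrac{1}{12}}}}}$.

Using the convergent recurrence p_i = a_i*p_{i-1} + p_{i-2}, q_i = a_i*q_{i-1} + q_{i-2} with p_{-2}=0, p_{-1}=1, q_{-2}=1, q_{-1}=0:
  i=0: a_0=12, p_0 = 12*1 + 0 = 12, q_0 = 12*0 + 1 = 1.
  i=1: a_1=5, p_1 = 5*12 + 1 = 61, q_1 = 5*1 + 0 = 5.
  i=2: a_2=9, p_2 = 9*61 + 12 = 561, q_2 = 9*5 + 1 = 46.
  i=3: a_3=7, p_3 = 7*561 + 61 = 3988, q_3 = 7*46 + 5 = 327.
  i=4: a_4=10, p_4 = 10*3988 + 561 = 40441, q_4 = 10*327 + 46 = 3316.
  i=5: a_5=12, p_5 = 12*40441 + 3988 = 489280, q_5 = 12*3316 + 327 = 40119.

12/1, 61/5, 561/46, 3988/327, 40441/3316, 489280/40119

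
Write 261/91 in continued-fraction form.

[2; 1, 6, 1, 1, 2, 2]

Run the Euclidean algorithm on 261 and 91; the successive quotients are the partial quotients a_0, a_1, ... (each step inverts the fractional part left over by the previous one):
  261 = 2*91 + 79, so a_0 = 2.
  91 = 1*79 + 12, so a_1 = 1.
  79 = 6*12 + 7, so a_2 = 6.
  12 = 1*7 + 5, so a_3 = 1.
  7 = 1*5 + 2, so a_4 = 1.
  5 = 2*2 + 1, so a_5 = 2.
  2 = 2*1 + 0, so a_6 = 2.
The remainder reaches 0 after 7 divisions, so the expansion has 7 partial quotients, read off in order.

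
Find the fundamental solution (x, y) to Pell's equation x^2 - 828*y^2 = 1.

(x, y) = (1151, 40)

First expand sqrt(828) as a continued fraction. With x_i = (sqrt(828) + m_i)/d_i and (m_0, d_0) = (0, 1): a_0 = floor(sqrt(828)) = 28, since 28^2 = 784 <= 828 < 841 = 29^2.
Iterate m_{i+1} = d_i*a_i - m_i, d_{i+1} = (828 - m_{i+1}^2)/d_i, a_{i+1} = floor((a_0 + m_{i+1})/d_{i+1}):
  m_1 = 1*28 - 0 = 28, d_1 = (828 - 28^2)/1 = 44/1 = 44, a_1 = floor((28 + 28)/44) = 1.
  m_2 = 44*1 - 28 = 16, d_2 = (828 - 16^2)/44 = 572/44 = 13, a_2 = floor((28 + 16)/13) = 3.
  m_3 = 13*3 - 16 = 23, d_3 = (828 - 23^2)/13 = 299/13 = 23, a_3 = floor((28 + 23)/23) = 2.
  m_4 = 23*2 - 23 = 23, d_4 = (828 - 23^2)/23 = 299/23 = 13, a_4 = floor((28 + 23)/13) = 3.
  m_5 = 13*3 - 23 = 16, d_5 = (828 - 16^2)/13 = 572/13 = 44, a_5 = floor((28 + 16)/44) = 1.
  m_6 = 44*1 - 16 = 28, d_6 = (828 - 28^2)/44 = 44/44 = 1, a_6 = floor((28 + 28)/1) = 56.
  m_7 = 1*56 - 28 = 28, d_7 = (828 - 28^2)/1 = 44/1 = 44: (m_7, d_7) = (m_1, d_1) = (28, 44), so from here the quotients repeat a_1, ..., a_6; the period length is 6.
So sqrt(828) = [28; (1, 3, 2, 3, 1, 56)] with period length k = 6.
k is even, so the fundamental solution of x^2 - 828y^2 = 1 is (p_{k-1}, q_{k-1}) = (p_5, q_5); compute convergents through index 5.
Convergents (p_i = a_i*p_{i-1} + p_{i-2}, q_i = a_i*q_{i-1} + q_{i-2} with p_{-2}=0, p_{-1}=1, q_{-2}=1, q_{-1}=0):
  i=0: a_0=28, p_0 = 28*1 + 0 = 28, q_0 = 28*0 + 1 = 1.
  i=1: a_1=1, p_1 = 1*28 + 1 = 29, q_1 = 1*1 + 0 = 1.
  i=2: a_2=3, p_2 = 3*29 + 28 = 115, q_2 = 3*1 + 1 = 4.
  i=3: a_3=2, p_3 = 2*115 + 29 = 259, q_3 = 2*4 + 1 = 9.
  i=4: a_4=3, p_4 = 3*259 + 115 = 892, q_4 = 3*9 + 4 = 31.
  i=5: a_5=1, p_5 = 1*892 + 259 = 1151, q_5 = 1*31 + 9 = 40.
Check: 1151^2 - 828*40^2 = 1324801 - 1324800 = 1, so (x, y) = (1151, 40) solves the equation, and by the theorem it is the least positive solution.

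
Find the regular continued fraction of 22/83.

[0; 3, 1, 3, 2, 2]

Run the Euclidean algorithm on 22 and 83; the successive quotients are the partial quotients a_0, a_1, ... (each step inverts the fractional part left over by the previous one):
  22 = 0*83 + 22, so a_0 = 0.
  83 = 3*22 + 17, so a_1 = 3.
  22 = 1*17 + 5, so a_2 = 1.
  17 = 3*5 + 2, so a_3 = 3.
  5 = 2*2 + 1, so a_4 = 2.
  2 = 2*1 + 0, so a_5 = 2.
The remainder reaches 0 after 6 divisions, so the expansion has 6 partial quotients, read off in order.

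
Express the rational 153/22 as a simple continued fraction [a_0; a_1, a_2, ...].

[6; 1, 21]

Run the Euclidean algorithm on 153 and 22; the successive quotients are the partial quotients a_0, a_1, ... (each step inverts the fractional part left over by the previous one):
  153 = 6*22 + 21, so a_0 = 6.
  22 = 1*21 + 1, so a_1 = 1.
  21 = 21*1 + 0, so a_2 = 21.
The remainder reaches 0 after 3 divisions, so the expansion has 3 partial quotients, read off in order.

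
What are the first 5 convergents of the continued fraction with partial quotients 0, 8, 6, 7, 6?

Using the convergent recurrence p_i = a_i*p_{i-1} + p_{i-2}, q_i = a_i*q_{i-1} + q_{i-2} with p_{-2}=0, p_{-1}=1, q_{-2}=1, q_{-1}=0:
  i=0: a_0=0, p_0 = 0*1 + 0 = 0, q_0 = 0*0 + 1 = 1.
  i=1: a_1=8, p_1 = 8*0 + 1 = 1, q_1 = 8*1 + 0 = 8.
  i=2: a_2=6, p_2 = 6*1 + 0 = 6, q_2 = 6*8 + 1 = 49.
  i=3: a_3=7, p_3 = 7*6 + 1 = 43, q_3 = 7*49 + 8 = 351.
  i=4: a_4=6, p_4 = 6*43 + 6 = 264, q_4 = 6*351 + 49 = 2155.

0/1, 1/8, 6/49, 43/351, 264/2155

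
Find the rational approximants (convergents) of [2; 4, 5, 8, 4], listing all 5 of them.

2/1, 9/4, 47/21, 385/172, 1587/709

Using the convergent recurrence p_i = a_i*p_{i-1} + p_{i-2}, q_i = a_i*q_{i-1} + q_{i-2} with p_{-2}=0, p_{-1}=1, q_{-2}=1, q_{-1}=0:
  i=0: a_0=2, p_0 = 2*1 + 0 = 2, q_0 = 2*0 + 1 = 1.
  i=1: a_1=4, p_1 = 4*2 + 1 = 9, q_1 = 4*1 + 0 = 4.
  i=2: a_2=5, p_2 = 5*9 + 2 = 47, q_2 = 5*4 + 1 = 21.
  i=3: a_3=8, p_3 = 8*47 + 9 = 385, q_3 = 8*21 + 4 = 172.
  i=4: a_4=4, p_4 = 4*385 + 47 = 1587, q_4 = 4*172 + 21 = 709.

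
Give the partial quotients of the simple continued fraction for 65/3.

[21; 1, 2]

Run the Euclidean algorithm on 65 and 3; the successive quotients are the partial quotients a_0, a_1, ... (each step inverts the fractional part left over by the previous one):
  65 = 21*3 + 2, so a_0 = 21.
  3 = 1*2 + 1, so a_1 = 1.
  2 = 2*1 + 0, so a_2 = 2.
The remainder reaches 0 after 3 divisions, so the expansion has 3 partial quotients, read off in order.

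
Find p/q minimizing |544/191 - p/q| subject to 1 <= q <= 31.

Expand x = 544/191 as a continued fraction with the Euclidean algorithm:
  544 = 2*191 + 162, so a_0 = 2.
  191 = 1*162 + 29, so a_1 = 1.
  162 = 5*29 + 17, so a_2 = 5.
  29 = 1*17 + 12, so a_3 = 1.
  17 = 1*12 + 5, so a_4 = 1.
  12 = 2*5 + 2, so a_5 = 2.
  5 = 2*2 + 1, so a_6 = 2.
  2 = 2*1 + 0, so a_7 = 2.
so x = [2; 1, 5, 1, 1, 2, 2, 2].
Convergents (p_i = a_i*p_{i-1} + p_{i-2}, q_i = a_i*q_{i-1} + q_{i-2} with p_{-2}=0, p_{-1}=1, q_{-2}=1, q_{-1}=0), until the denominator exceeds 31:
  i=0: a_0=2, p_0 = 2*1 + 0 = 2, q_0 = 2*0 + 1 = 1.
  i=1: a_1=1, p_1 = 1*2 + 1 = 3, q_1 = 1*1 + 0 = 1.
  i=2: a_2=5, p_2 = 5*3 + 2 = 17, q_2 = 5*1 + 1 = 6.
  i=3: a_3=1, p_3 = 1*17 + 3 = 20, q_3 = 1*6 + 1 = 7.
  i=4: a_4=1, p_4 = 1*20 + 17 = 37, q_4 = 1*7 + 6 = 13.
  i=5: a_5=2, p_5 = 2*37 + 20 = 94, q_5 = 2*13 + 7 = 33.
q_5 = 33 > 31, so the last convergent with denominator <= 31 is p_4/q_4 = 37/13.
The closest fraction with denominator <= 31 is either p_4/q_4 or the intermediate fraction (k*p_4 + p_3)/(k*q_4 + q_3) with the largest k >= 1 whose denominator stays <= 31; these approach x as k grows, and every other convergent or intermediate fraction in range is farther away.
Largest k: floor((31 - q_3)/q_4) = floor((31 - 7)/13) = 1.
That gives (1*37 + 20)/(1*13 + 7) = 57/20.
Compare the errors: |x - 37/13| = |544*13 - 37*191|/(191*13) = 5/2483, and |x - 57/20| = |544*20 - 57*191|/(191*20) = 7/3820.
Cross-multiplying, 7*2483 = 17381 < 19100 = 5*3820, so 7/3820 is smaller: the intermediate fraction 57/20 is closer to x than 37/13.

57/20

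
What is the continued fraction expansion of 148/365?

Run the Euclidean algorithm on 148 and 365; the successive quotients are the partial quotients a_0, a_1, ... (each step inverts the fractional part left over by the previous one):
  148 = 0*365 + 148, so a_0 = 0.
  365 = 2*148 + 69, so a_1 = 2.
  148 = 2*69 + 10, so a_2 = 2.
  69 = 6*10 + 9, so a_3 = 6.
  10 = 1*9 + 1, so a_4 = 1.
  9 = 9*1 + 0, so a_5 = 9.
The remainder reaches 0 after 6 divisions, so the expansion has 6 partial quotients, read off in order.

[0; 2, 2, 6, 1, 9]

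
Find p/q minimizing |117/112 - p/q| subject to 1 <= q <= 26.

Expand x = 117/112 as a continued fraction with the Euclidean algorithm:
  117 = 1*112 + 5, so a_0 = 1.
  112 = 22*5 + 2, so a_1 = 22.
  5 = 2*2 + 1, so a_2 = 2.
  2 = 2*1 + 0, so a_3 = 2.
so x = [1; 22, 2, 2].
Convergents (p_i = a_i*p_{i-1} + p_{i-2}, q_i = a_i*q_{i-1} + q_{i-2} with p_{-2}=0, p_{-1}=1, q_{-2}=1, q_{-1}=0), until the denominator exceeds 26:
  i=0: a_0=1, p_0 = 1*1 + 0 = 1, q_0 = 1*0 + 1 = 1.
  i=1: a_1=22, p_1 = 22*1 + 1 = 23, q_1 = 22*1 + 0 = 22.
  i=2: a_2=2, p_2 = 2*23 + 1 = 47, q_2 = 2*22 + 1 = 45.
q_2 = 45 > 26, so the last convergent with denominator <= 26 is p_1/q_1 = 23/22.
The closest fraction with denominator <= 26 is either p_1/q_1 or the intermediate fraction (k*p_1 + p_0)/(k*q_1 + q_0) with the largest k >= 1 whose denominator stays <= 26; these approach x as k grows, and every other convergent or intermediate fraction in range is farther away.
Largest k: floor((26 - q_0)/q_1) = floor((26 - 1)/22) = 1.
That gives (1*23 + 1)/(1*22 + 1) = 24/23.
Compare the errors: |x - 23/22| = |117*22 - 23*112|/(112*22) = 2/2464, and |x - 24/23| = |117*23 - 24*112|/(112*23) = 3/2576.
Cross-multiplying, 2*2576 = 5152 < 7392 = 3*2464, so 2/2464 is smaller: the convergent 23/22 is closer to x than 24/23.

23/22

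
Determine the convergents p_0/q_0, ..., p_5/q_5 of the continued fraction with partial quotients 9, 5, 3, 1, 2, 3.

Using the convergent recurrence p_i = a_i*p_{i-1} + p_{i-2}, q_i = a_i*q_{i-1} + q_{i-2} with p_{-2}=0, p_{-1}=1, q_{-2}=1, q_{-1}=0:
  i=0: a_0=9, p_0 = 9*1 + 0 = 9, q_0 = 9*0 + 1 = 1.
  i=1: a_1=5, p_1 = 5*9 + 1 = 46, q_1 = 5*1 + 0 = 5.
  i=2: a_2=3, p_2 = 3*46 + 9 = 147, q_2 = 3*5 + 1 = 16.
  i=3: a_3=1, p_3 = 1*147 + 46 = 193, q_3 = 1*16 + 5 = 21.
  i=4: a_4=2, p_4 = 2*193 + 147 = 533, q_4 = 2*21 + 16 = 58.
  i=5: a_5=3, p_5 = 3*533 + 193 = 1792, q_5 = 3*58 + 21 = 195.

9/1, 46/5, 147/16, 193/21, 533/58, 1792/195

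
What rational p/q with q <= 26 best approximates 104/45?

Expand x = 104/45 as a continued fraction with the Euclidean algorithm:
  104 = 2*45 + 14, so a_0 = 2.
  45 = 3*14 + 3, so a_1 = 3.
  14 = 4*3 + 2, so a_2 = 4.
  3 = 1*2 + 1, so a_3 = 1.
  2 = 2*1 + 0, so a_4 = 2.
so x = [2; 3, 4, 1, 2].
Convergents (p_i = a_i*p_{i-1} + p_{i-2}, q_i = a_i*q_{i-1} + q_{i-2} with p_{-2}=0, p_{-1}=1, q_{-2}=1, q_{-1}=0), until the denominator exceeds 26:
  i=0: a_0=2, p_0 = 2*1 + 0 = 2, q_0 = 2*0 + 1 = 1.
  i=1: a_1=3, p_1 = 3*2 + 1 = 7, q_1 = 3*1 + 0 = 3.
  i=2: a_2=4, p_2 = 4*7 + 2 = 30, q_2 = 4*3 + 1 = 13.
  i=3: a_3=1, p_3 = 1*30 + 7 = 37, q_3 = 1*13 + 3 = 16.
  i=4: a_4=2, p_4 = 2*37 + 30 = 104, q_4 = 2*16 + 13 = 45.
q_4 = 45 > 26, so the last convergent with denominator <= 26 is p_3/q_3 = 37/16.
The closest fraction with denominator <= 26 is either p_3/q_3 or the intermediate fraction (k*p_3 + p_2)/(k*q_3 + q_2) with the largest k >= 1 whose denominator stays <= 26; these approach x as k grows, and every other convergent or intermediate fraction in range is farther away.
Largest k: floor((26 - q_2)/q_3) = floor((26 - 13)/16) = 0.
Since k = 0, no intermediate fraction beyond p_3/q_3 has denominator <= 26, so the convergent 37/16 is the closest (its error is |104*16 - 37*45|/(45*16) = 1/720).

37/16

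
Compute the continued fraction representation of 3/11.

[0; 3, 1, 2]

Run the Euclidean algorithm on 3 and 11; the successive quotients are the partial quotients a_0, a_1, ... (each step inverts the fractional part left over by the previous one):
  3 = 0*11 + 3, so a_0 = 0.
  11 = 3*3 + 2, so a_1 = 3.
  3 = 1*2 + 1, so a_2 = 1.
  2 = 2*1 + 0, so a_3 = 2.
The remainder reaches 0 after 4 divisions, so the expansion has 4 partial quotients, read off in order.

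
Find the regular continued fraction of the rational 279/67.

[4; 6, 11]

Run the Euclidean algorithm on 279 and 67; the successive quotients are the partial quotients a_0, a_1, ... (each step inverts the fractional part left over by the previous one):
  279 = 4*67 + 11, so a_0 = 4.
  67 = 6*11 + 1, so a_1 = 6.
  11 = 11*1 + 0, so a_2 = 11.
The remainder reaches 0 after 3 divisions, so the expansion has 3 partial quotients, read off in order.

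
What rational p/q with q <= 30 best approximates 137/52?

Expand x = 137/52 as a continued fraction with the Euclidean algorithm:
  137 = 2*52 + 33, so a_0 = 2.
  52 = 1*33 + 19, so a_1 = 1.
  33 = 1*19 + 14, so a_2 = 1.
  19 = 1*14 + 5, so a_3 = 1.
  14 = 2*5 + 4, so a_4 = 2.
  5 = 1*4 + 1, so a_5 = 1.
  4 = 4*1 + 0, so a_6 = 4.
so x = [2; 1, 1, 1, 2, 1, 4].
Convergents (p_i = a_i*p_{i-1} + p_{i-2}, q_i = a_i*q_{i-1} + q_{i-2} with p_{-2}=0, p_{-1}=1, q_{-2}=1, q_{-1}=0), until the denominator exceeds 30:
  i=0: a_0=2, p_0 = 2*1 + 0 = 2, q_0 = 2*0 + 1 = 1.
  i=1: a_1=1, p_1 = 1*2 + 1 = 3, q_1 = 1*1 + 0 = 1.
  i=2: a_2=1, p_2 = 1*3 + 2 = 5, q_2 = 1*1 + 1 = 2.
  i=3: a_3=1, p_3 = 1*5 + 3 = 8, q_3 = 1*2 + 1 = 3.
  i=4: a_4=2, p_4 = 2*8 + 5 = 21, q_4 = 2*3 + 2 = 8.
  i=5: a_5=1, p_5 = 1*21 + 8 = 29, q_5 = 1*8 + 3 = 11.
  i=6: a_6=4, p_6 = 4*29 + 21 = 137, q_6 = 4*11 + 8 = 52.
q_6 = 52 > 30, so the last convergent with denominator <= 30 is p_5/q_5 = 29/11.
The closest fraction with denominator <= 30 is either p_5/q_5 or the intermediate fraction (k*p_5 + p_4)/(k*q_5 + q_4) with the largest k >= 1 whose denominator stays <= 30; these approach x as k grows, and every other convergent or intermediate fraction in range is farther away.
Largest k: floor((30 - q_4)/q_5) = floor((30 - 8)/11) = 2.
That gives (2*29 + 21)/(2*11 + 8) = 79/30.
Compare the errors: |x - 29/11| = |137*11 - 29*52|/(52*11) = 1/572, and |x - 79/30| = |137*30 - 79*52|/(52*30) = 2/1560.
Cross-multiplying, 2*572 = 1144 < 1560 = 1*1560, so 2/1560 is smaller: the intermediate fraction 79/30 is closer to x than 29/11.

79/30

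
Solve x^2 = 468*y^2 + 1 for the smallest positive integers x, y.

(x, y) = (649, 30)

First expand sqrt(468) as a continued fraction. With x_i = (sqrt(468) + m_i)/d_i and (m_0, d_0) = (0, 1): a_0 = floor(sqrt(468)) = 21, since 21^2 = 441 <= 468 < 484 = 22^2.
Iterate m_{i+1} = d_i*a_i - m_i, d_{i+1} = (468 - m_{i+1}^2)/d_i, a_{i+1} = floor((a_0 + m_{i+1})/d_{i+1}):
  m_1 = 1*21 - 0 = 21, d_1 = (468 - 21^2)/1 = 27/1 = 27, a_1 = floor((21 + 21)/27) = 1.
  m_2 = 27*1 - 21 = 6, d_2 = (468 - 6^2)/27 = 432/27 = 16, a_2 = floor((21 + 6)/16) = 1.
  m_3 = 16*1 - 6 = 10, d_3 = (468 - 10^2)/16 = 368/16 = 23, a_3 = floor((21 + 10)/23) = 1.
  m_4 = 23*1 - 10 = 13, d_4 = (468 - 13^2)/23 = 299/23 = 13, a_4 = floor((21 + 13)/13) = 2.
  m_5 = 13*2 - 13 = 13, d_5 = (468 - 13^2)/13 = 299/13 = 23, a_5 = floor((21 + 13)/23) = 1.
  m_6 = 23*1 - 13 = 10, d_6 = (468 - 10^2)/23 = 368/23 = 16, a_6 = floor((21 + 10)/16) = 1.
  m_7 = 16*1 - 10 = 6, d_7 = (468 - 6^2)/16 = 432/16 = 27, a_7 = floor((21 + 6)/27) = 1.
  m_8 = 27*1 - 6 = 21, d_8 = (468 - 21^2)/27 = 27/27 = 1, a_8 = floor((21 + 21)/1) = 42.
  m_9 = 1*42 - 21 = 21, d_9 = (468 - 21^2)/1 = 27/1 = 27: (m_9, d_9) = (m_1, d_1) = (21, 27), so from here the quotients repeat a_1, ..., a_8; the period length is 8.
So sqrt(468) = [21; (1, 1, 1, 2, 1, 1, 1, 42)] with period length k = 8.
k is even, so the fundamental solution of x^2 - 468y^2 = 1 is (p_{k-1}, q_{k-1}) = (p_7, q_7); compute convergents through index 7.
Convergents (p_i = a_i*p_{i-1} + p_{i-2}, q_i = a_i*q_{i-1} + q_{i-2} with p_{-2}=0, p_{-1}=1, q_{-2}=1, q_{-1}=0):
  i=0: a_0=21, p_0 = 21*1 + 0 = 21, q_0 = 21*0 + 1 = 1.
  i=1: a_1=1, p_1 = 1*21 + 1 = 22, q_1 = 1*1 + 0 = 1.
  i=2: a_2=1, p_2 = 1*22 + 21 = 43, q_2 = 1*1 + 1 = 2.
  i=3: a_3=1, p_3 = 1*43 + 22 = 65, q_3 = 1*2 + 1 = 3.
  i=4: a_4=2, p_4 = 2*65 + 43 = 173, q_4 = 2*3 + 2 = 8.
  i=5: a_5=1, p_5 = 1*173 + 65 = 238, q_5 = 1*8 + 3 = 11.
  i=6: a_6=1, p_6 = 1*238 + 173 = 411, q_6 = 1*11 + 8 = 19.
  i=7: a_7=1, p_7 = 1*411 + 238 = 649, q_7 = 1*19 + 11 = 30.
Check: 649^2 - 468*30^2 = 421201 - 421200 = 1, so (x, y) = (649, 30) solves the equation, and by the theorem it is the least positive solution.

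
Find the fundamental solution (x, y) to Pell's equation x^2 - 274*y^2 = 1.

(x, y) = (3959299, 239190)

First expand sqrt(274) as a continued fraction. With x_i = (sqrt(274) + m_i)/d_i and (m_0, d_0) = (0, 1): a_0 = floor(sqrt(274)) = 16, since 16^2 = 256 <= 274 < 289 = 17^2.
Iterate m_{i+1} = d_i*a_i - m_i, d_{i+1} = (274 - m_{i+1}^2)/d_i, a_{i+1} = floor((a_0 + m_{i+1})/d_{i+1}):
  m_1 = 1*16 - 0 = 16, d_1 = (274 - 16^2)/1 = 18/1 = 18, a_1 = floor((16 + 16)/18) = 1.
  m_2 = 18*1 - 16 = 2, d_2 = (274 - 2^2)/18 = 270/18 = 15, a_2 = floor((16 + 2)/15) = 1.
  m_3 = 15*1 - 2 = 13, d_3 = (274 - 13^2)/15 = 105/15 = 7, a_3 = floor((16 + 13)/7) = 4.
  m_4 = 7*4 - 13 = 15, d_4 = (274 - 15^2)/7 = 49/7 = 7, a_4 = floor((16 + 15)/7) = 4.
  m_5 = 7*4 - 15 = 13, d_5 = (274 - 13^2)/7 = 105/7 = 15, a_5 = floor((16 + 13)/15) = 1.
  m_6 = 15*1 - 13 = 2, d_6 = (274 - 2^2)/15 = 270/15 = 18, a_6 = floor((16 + 2)/18) = 1.
  m_7 = 18*1 - 2 = 16, d_7 = (274 - 16^2)/18 = 18/18 = 1, a_7 = floor((16 + 16)/1) = 32.
  m_8 = 1*32 - 16 = 16, d_8 = (274 - 16^2)/1 = 18/1 = 18: (m_8, d_8) = (m_1, d_1) = (16, 18), so from here the quotients repeat a_1, ..., a_7; the period length is 7.
So sqrt(274) = [16; (1, 1, 4, 4, 1, 1, 32)] with period length k = 7.
k is odd, so (p_{k-1}, q_{k-1}) only solves x^2 - 274y^2 = -1 and the fundamental solution of x^2 - 274y^2 = 1 is (p_{2k-1}, q_{2k-1}) = (p_13, q_13); compute convergents through index 13, running through the period twice.
Convergents (p_i = a_i*p_{i-1} + p_{i-2}, q_i = a_i*q_{i-1} + q_{i-2} with p_{-2}=0, p_{-1}=1, q_{-2}=1, q_{-1}=0):
  i=0: a_0=16, p_0 = 16*1 + 0 = 16, q_0 = 16*0 + 1 = 1.
  i=1: a_1=1, p_1 = 1*16 + 1 = 17, q_1 = 1*1 + 0 = 1.
  i=2: a_2=1, p_2 = 1*17 + 16 = 33, q_2 = 1*1 + 1 = 2.
  i=3: a_3=4, p_3 = 4*33 + 17 = 149, q_3 = 4*2 + 1 = 9.
  i=4: a_4=4, p_4 = 4*149 + 33 = 629, q_4 = 4*9 + 2 = 38.
  i=5: a_5=1, p_5 = 1*629 + 149 = 778, q_5 = 1*38 + 9 = 47.
  i=6: a_6=1, p_6 = 1*778 + 629 = 1407, q_6 = 1*47 + 38 = 85.
  i=7: a_7=32, p_7 = 32*1407 + 778 = 45802, q_7 = 32*85 + 47 = 2767.
  i=8: a_8=1, p_8 = 1*45802 + 1407 = 47209, q_8 = 1*2767 + 85 = 2852.
  i=9: a_9=1, p_9 = 1*47209 + 45802 = 93011, q_9 = 1*2852 + 2767 = 5619.
  i=10: a_10=4, p_10 = 4*93011 + 47209 = 419253, q_10 = 4*5619 + 2852 = 25328.
  i=11: a_11=4, p_11 = 4*419253 + 93011 = 1770023, q_11 = 4*25328 + 5619 = 106931.
  i=12: a_12=1, p_12 = 1*1770023 + 419253 = 2189276, q_12 = 1*106931 + 25328 = 132259.
  i=13: a_13=1, p_13 = 1*2189276 + 1770023 = 3959299, q_13 = 1*132259 + 106931 = 239190.
Indeed p_6^2 - 274*q_6^2 = 1979649 - 1979650 = -1, not +1.
Check: 3959299^2 - 274*239190^2 = 15676048571401 - 15676048571400 = 1, so (x, y) = (3959299, 239190) solves the equation, and by the theorem it is the least positive solution.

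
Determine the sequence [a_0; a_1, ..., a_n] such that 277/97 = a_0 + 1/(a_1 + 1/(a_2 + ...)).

Run the Euclidean algorithm on 277 and 97; the successive quotients are the partial quotients a_0, a_1, ... (each step inverts the fractional part left over by the previous one):
  277 = 2*97 + 83, so a_0 = 2.
  97 = 1*83 + 14, so a_1 = 1.
  83 = 5*14 + 13, so a_2 = 5.
  14 = 1*13 + 1, so a_3 = 1.
  13 = 13*1 + 0, so a_4 = 13.
The remainder reaches 0 after 5 divisions, so the expansion has 5 partial quotients, read off in order.

[2; 1, 5, 1, 13]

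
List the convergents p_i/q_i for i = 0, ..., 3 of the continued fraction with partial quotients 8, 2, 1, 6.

8/1, 17/2, 25/3, 167/20

Using the convergent recurrence p_i = a_i*p_{i-1} + p_{i-2}, q_i = a_i*q_{i-1} + q_{i-2} with p_{-2}=0, p_{-1}=1, q_{-2}=1, q_{-1}=0:
  i=0: a_0=8, p_0 = 8*1 + 0 = 8, q_0 = 8*0 + 1 = 1.
  i=1: a_1=2, p_1 = 2*8 + 1 = 17, q_1 = 2*1 + 0 = 2.
  i=2: a_2=1, p_2 = 1*17 + 8 = 25, q_2 = 1*2 + 1 = 3.
  i=3: a_3=6, p_3 = 6*25 + 17 = 167, q_3 = 6*3 + 2 = 20.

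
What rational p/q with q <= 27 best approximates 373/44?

195/23

Expand x = 373/44 as a continued fraction with the Euclidean algorithm:
  373 = 8*44 + 21, so a_0 = 8.
  44 = 2*21 + 2, so a_1 = 2.
  21 = 10*2 + 1, so a_2 = 10.
  2 = 2*1 + 0, so a_3 = 2.
so x = [8; 2, 10, 2].
Convergents (p_i = a_i*p_{i-1} + p_{i-2}, q_i = a_i*q_{i-1} + q_{i-2} with p_{-2}=0, p_{-1}=1, q_{-2}=1, q_{-1}=0), until the denominator exceeds 27:
  i=0: a_0=8, p_0 = 8*1 + 0 = 8, q_0 = 8*0 + 1 = 1.
  i=1: a_1=2, p_1 = 2*8 + 1 = 17, q_1 = 2*1 + 0 = 2.
  i=2: a_2=10, p_2 = 10*17 + 8 = 178, q_2 = 10*2 + 1 = 21.
  i=3: a_3=2, p_3 = 2*178 + 17 = 373, q_3 = 2*21 + 2 = 44.
q_3 = 44 > 27, so the last convergent with denominator <= 27 is p_2/q_2 = 178/21.
The closest fraction with denominator <= 27 is either p_2/q_2 or the intermediate fraction (k*p_2 + p_1)/(k*q_2 + q_1) with the largest k >= 1 whose denominator stays <= 27; these approach x as k grows, and every other convergent or intermediate fraction in range is farther away.
Largest k: floor((27 - q_1)/q_2) = floor((27 - 2)/21) = 1.
That gives (1*178 + 17)/(1*21 + 2) = 195/23.
Compare the errors: |x - 178/21| = |373*21 - 178*44|/(44*21) = 1/924, and |x - 195/23| = |373*23 - 195*44|/(44*23) = 1/1012.
Cross-multiplying, 1*924 = 924 < 1012 = 1*1012, so 1/1012 is smaller: the intermediate fraction 195/23 is closer to x than 178/21.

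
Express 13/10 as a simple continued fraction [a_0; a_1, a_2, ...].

Run the Euclidean algorithm on 13 and 10; the successive quotients are the partial quotients a_0, a_1, ... (each step inverts the fractional part left over by the previous one):
  13 = 1*10 + 3, so a_0 = 1.
  10 = 3*3 + 1, so a_1 = 3.
  3 = 3*1 + 0, so a_2 = 3.
The remainder reaches 0 after 3 divisions, so the expansion has 3 partial quotients, read off in order.

[1; 3, 3]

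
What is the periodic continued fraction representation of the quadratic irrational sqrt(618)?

Write x_i = (sqrt(618) + m_i)/d_i with (m_0, d_0) = (0, 1). a_0 = floor(sqrt(618)) = 24, since 24^2 = 576 <= 618 < 625 = 25^2.
Iterate m_{i+1} = d_i*a_i - m_i, d_{i+1} = (618 - m_{i+1}^2)/d_i, a_{i+1} = floor((a_0 + m_{i+1})/d_{i+1}):
  m_1 = 1*24 - 0 = 24, d_1 = (618 - 24^2)/1 = 42/1 = 42, a_1 = floor((24 + 24)/42) = 1.
  m_2 = 42*1 - 24 = 18, d_2 = (618 - 18^2)/42 = 294/42 = 7, a_2 = floor((24 + 18)/7) = 6.
  m_3 = 7*6 - 18 = 24, d_3 = (618 - 24^2)/7 = 42/7 = 6, a_3 = floor((24 + 24)/6) = 8.
  m_4 = 6*8 - 24 = 24, d_4 = (618 - 24^2)/6 = 42/6 = 7, a_4 = floor((24 + 24)/7) = 6.
  m_5 = 7*6 - 24 = 18, d_5 = (618 - 18^2)/7 = 294/7 = 42, a_5 = floor((24 + 18)/42) = 1.
  m_6 = 42*1 - 18 = 24, d_6 = (618 - 24^2)/42 = 42/42 = 1, a_6 = floor((24 + 24)/1) = 48.
  m_7 = 1*48 - 24 = 24, d_7 = (618 - 24^2)/1 = 42/1 = 42: (m_7, d_7) = (m_1, d_1) = (24, 42), so from here the quotients repeat a_1, ..., a_6; the period length is 6.
Hence the expansion of sqrt(618) is a_0 = 24 followed by the repeating block 1, 6, 8, 6, 1, 48 (period 6).

[24; (1, 6, 8, 6, 1, 48)]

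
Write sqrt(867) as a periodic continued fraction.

[29; (2, 4, 29, 4, 2, 58)]

Write x_i = (sqrt(867) + m_i)/d_i with (m_0, d_0) = (0, 1). a_0 = floor(sqrt(867)) = 29, since 29^2 = 841 <= 867 < 900 = 30^2.
Iterate m_{i+1} = d_i*a_i - m_i, d_{i+1} = (867 - m_{i+1}^2)/d_i, a_{i+1} = floor((a_0 + m_{i+1})/d_{i+1}):
  m_1 = 1*29 - 0 = 29, d_1 = (867 - 29^2)/1 = 26/1 = 26, a_1 = floor((29 + 29)/26) = 2.
  m_2 = 26*2 - 29 = 23, d_2 = (867 - 23^2)/26 = 338/26 = 13, a_2 = floor((29 + 23)/13) = 4.
  m_3 = 13*4 - 23 = 29, d_3 = (867 - 29^2)/13 = 26/13 = 2, a_3 = floor((29 + 29)/2) = 29.
  m_4 = 2*29 - 29 = 29, d_4 = (867 - 29^2)/2 = 26/2 = 13, a_4 = floor((29 + 29)/13) = 4.
  m_5 = 13*4 - 29 = 23, d_5 = (867 - 23^2)/13 = 338/13 = 26, a_5 = floor((29 + 23)/26) = 2.
  m_6 = 26*2 - 23 = 29, d_6 = (867 - 29^2)/26 = 26/26 = 1, a_6 = floor((29 + 29)/1) = 58.
  m_7 = 1*58 - 29 = 29, d_7 = (867 - 29^2)/1 = 26/1 = 26: (m_7, d_7) = (m_1, d_1) = (29, 26), so from here the quotients repeat a_1, ..., a_6; the period length is 6.
Hence the expansion of sqrt(867) is a_0 = 29 followed by the repeating block 2, 4, 29, 4, 2, 58 (period 6).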